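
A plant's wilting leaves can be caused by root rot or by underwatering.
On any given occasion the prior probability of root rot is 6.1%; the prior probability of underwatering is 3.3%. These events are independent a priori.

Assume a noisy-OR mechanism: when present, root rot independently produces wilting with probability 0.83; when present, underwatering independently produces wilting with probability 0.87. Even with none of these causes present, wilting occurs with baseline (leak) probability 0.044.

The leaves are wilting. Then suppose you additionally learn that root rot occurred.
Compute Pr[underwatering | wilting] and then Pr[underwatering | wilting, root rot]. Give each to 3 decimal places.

Pr[underwatering | wilting] ≈ 0.246; Pr[underwatering | wilting, root rot] ≈ 0.038

Under noisy-OR, P(wilting | causes) = 1 − (1−0.044)·∏(1−qᵢ) over the active causes.
P(wilting) = 0.044*0.939*0.967 + 0.87572*0.939*0.033 + 0.83748*0.061*0.967 + 0.978872*0.061*0.033 = 0.039953 + 0.027136 + 0.049400 + 0.001970 = 0.118459
Restricting to configurations with underwatering present: 0.027136 + 0.001970 = 0.029106.
So P(underwatering | wilting) = 0.029106/0.118459 ≈ 0.246.

With the extra evidence:
Weight on underwatering=true, given the evidence: 0.978872·0.033 = 0.032303
The normalizing constant is 0.83748·0.967 + 0.978872·0.033 = 0.842146
Posterior = 0.032303 / 0.842146 ≈ 0.038
— root rot explains away the evidence for underwatering.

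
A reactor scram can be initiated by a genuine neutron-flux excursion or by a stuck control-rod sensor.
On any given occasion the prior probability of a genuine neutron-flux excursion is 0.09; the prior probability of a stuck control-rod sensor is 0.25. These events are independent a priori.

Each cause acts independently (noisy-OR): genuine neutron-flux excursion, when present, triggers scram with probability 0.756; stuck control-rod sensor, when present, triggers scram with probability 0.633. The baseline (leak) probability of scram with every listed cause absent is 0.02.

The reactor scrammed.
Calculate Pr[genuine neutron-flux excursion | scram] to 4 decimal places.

Under noisy-OR, P(scram | causes) = 1 − (1−0.02)·∏(1−qᵢ) over the active causes.
P(scram) = 0.02×0.91×0.75 + 0.64034×0.91×0.25 + 0.76088×0.09×0.75 + 0.912243×0.09×0.25 = 0.013650 + 0.145677 + 0.051359 + 0.020525 = 0.231211
The genuine neutron-flux excursion-present share is 0.051359 + 0.020525 = 0.071884.
P(genuine neutron-flux excursion | scram) = 0.071884 / 0.231211 ≈ 0.3109

Pr[genuine neutron-flux excursion | scram] ≈ 0.3109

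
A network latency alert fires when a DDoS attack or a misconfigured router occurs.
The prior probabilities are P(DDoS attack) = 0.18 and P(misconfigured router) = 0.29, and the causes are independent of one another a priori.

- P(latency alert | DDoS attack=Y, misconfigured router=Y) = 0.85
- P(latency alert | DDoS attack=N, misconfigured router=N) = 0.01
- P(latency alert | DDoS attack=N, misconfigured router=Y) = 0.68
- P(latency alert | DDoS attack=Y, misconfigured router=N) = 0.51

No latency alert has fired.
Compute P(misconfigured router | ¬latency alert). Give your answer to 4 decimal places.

P(misconfigured router | ¬latency alert) ≈ 0.1161

P(¬latency alert) = 0.99·0.82·0.71 + 0.32·0.82·0.29 + 0.49·0.18·0.71 + 0.15·0.18·0.29 = 0.576378 + 0.076096 + 0.062622 + 0.007830 = 0.722926
The misconfigured router-present share is 0.076096 + 0.007830 = 0.083926.
Hence the posterior is 0.083926/0.722926 ≈ 0.1161.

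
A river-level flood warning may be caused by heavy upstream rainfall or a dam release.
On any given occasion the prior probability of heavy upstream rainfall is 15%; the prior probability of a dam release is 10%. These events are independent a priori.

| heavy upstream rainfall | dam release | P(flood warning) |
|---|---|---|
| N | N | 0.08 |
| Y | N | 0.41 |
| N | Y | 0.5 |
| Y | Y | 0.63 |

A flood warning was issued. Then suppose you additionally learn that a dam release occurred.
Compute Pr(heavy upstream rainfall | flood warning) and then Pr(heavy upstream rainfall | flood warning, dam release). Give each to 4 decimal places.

Pr(heavy upstream rainfall | flood warning) ≈ 0.3846; Pr(heavy upstream rainfall | flood warning, dam release) ≈ 0.1819

P(flood warning) = 0.08*0.85*0.9 + 0.5*0.85*0.1 + 0.41*0.15*0.9 + 0.63*0.15*0.1 = 0.061200 + 0.042500 + 0.055350 + 0.009450 = 0.168500
Restricting to configurations with heavy upstream rainfall present: 0.055350 + 0.009450 = 0.064800.
So P(heavy upstream rainfall | flood warning) = 0.064800/0.168500 ≈ 0.3846.

Now also conditioning on dam release=true:
P(flood warning | dam release) = 0.5*0.85 + 0.63*0.15 = 0.425000 + 0.094500 = 0.519500
Restricting to configurations with heavy upstream rainfall present: 0.63*0.15 = 0.094500.
Hence the posterior is 0.094500/0.519500 ≈ 0.1819.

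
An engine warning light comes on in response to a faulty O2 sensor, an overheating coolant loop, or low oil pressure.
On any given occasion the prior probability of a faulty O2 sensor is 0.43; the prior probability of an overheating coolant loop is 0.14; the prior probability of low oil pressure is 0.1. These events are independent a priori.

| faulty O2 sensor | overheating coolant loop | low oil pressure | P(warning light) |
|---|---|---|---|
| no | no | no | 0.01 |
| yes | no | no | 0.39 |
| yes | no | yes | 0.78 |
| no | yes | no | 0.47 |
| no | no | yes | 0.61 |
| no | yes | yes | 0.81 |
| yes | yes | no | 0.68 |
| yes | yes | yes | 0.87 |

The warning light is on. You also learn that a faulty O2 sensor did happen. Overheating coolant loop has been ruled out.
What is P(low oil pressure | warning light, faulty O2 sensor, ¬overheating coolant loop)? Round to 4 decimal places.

P(low oil pressure | warning light, faulty O2 sensor, ¬overheating coolant loop) ≈ 0.1818

By total probability over both values of low oil pressure:
  P(warning light | faulty O2 sensor, ¬overheating coolant loop) = 0.39*0.9 + 0.78*0.1
        = 0.351000 + 0.078000 = 0.429000
Keeping only the low oil pressure-present terms gives 0.078000, so
  P(low oil pressure | warning light, faulty O2 sensor, ¬overheating coolant loop) = 0.078000 / 0.429000 ≈ 0.1818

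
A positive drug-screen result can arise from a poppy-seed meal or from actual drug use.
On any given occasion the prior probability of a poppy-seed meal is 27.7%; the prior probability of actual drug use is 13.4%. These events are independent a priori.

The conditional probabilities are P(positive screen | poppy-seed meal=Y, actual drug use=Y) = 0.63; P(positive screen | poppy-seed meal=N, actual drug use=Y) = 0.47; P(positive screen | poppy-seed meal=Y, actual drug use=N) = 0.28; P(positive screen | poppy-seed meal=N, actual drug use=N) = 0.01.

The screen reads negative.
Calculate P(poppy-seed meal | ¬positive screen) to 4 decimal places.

Sum P(¬positive screen|·) weighted by the priors over the 4 (poppy-seed meal, actual drug use) configurations:
  P(¬positive screen) = 0.99·0.723·0.866 + 0.53·0.723·0.134 + 0.72·0.277·0.866 + 0.37·0.277·0.134
        = 0.619857 + 0.051347 + 0.172715 + 0.013734 = 0.857653
The terms with poppy-seed meal present sum to 0.186449, so
  P(poppy-seed meal | ¬positive screen) = 0.186449 / 0.857653 ≈ 0.2174

P(poppy-seed meal | ¬positive screen) ≈ 0.2174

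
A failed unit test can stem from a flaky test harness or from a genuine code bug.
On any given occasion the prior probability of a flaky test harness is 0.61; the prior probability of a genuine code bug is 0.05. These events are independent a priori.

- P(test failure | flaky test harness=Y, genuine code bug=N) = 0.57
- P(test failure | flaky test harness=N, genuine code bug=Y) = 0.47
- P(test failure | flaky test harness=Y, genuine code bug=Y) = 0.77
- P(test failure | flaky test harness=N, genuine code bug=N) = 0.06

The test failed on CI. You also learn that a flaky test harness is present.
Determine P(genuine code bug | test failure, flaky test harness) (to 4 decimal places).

P(genuine code bug | test failure, flaky test harness) ≈ 0.0664

Sum P(test failure|·) weighted by the priors over both values of genuine code bug:
  P(test failure | flaky test harness) = 0.57·0.95 + 0.77·0.05
        = 0.541500 + 0.038500 = 0.580000
Keeping only the genuine code bug-present terms gives 0.038500, so
  P(genuine code bug | test failure, flaky test harness) = 0.038500 / 0.580000 ≈ 0.0664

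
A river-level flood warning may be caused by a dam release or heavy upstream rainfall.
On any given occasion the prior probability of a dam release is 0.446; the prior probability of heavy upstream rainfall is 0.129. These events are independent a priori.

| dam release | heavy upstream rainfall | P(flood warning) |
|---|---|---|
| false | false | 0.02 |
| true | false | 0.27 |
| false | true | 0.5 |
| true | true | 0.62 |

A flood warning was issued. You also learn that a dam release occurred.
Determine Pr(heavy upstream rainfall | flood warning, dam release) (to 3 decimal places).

By total probability over both values of heavy upstream rainfall:
  P(flood warning | dam release) = 0.27*0.871 + 0.62*0.129
        = 0.235170 + 0.079980 = 0.315150
Configurations with heavy upstream rainfall contribute 0.079980, so
  P(heavy upstream rainfall | flood warning, dam release) = 0.079980 / 0.315150 ≈ 0.254

Pr(heavy upstream rainfall | flood warning, dam release) ≈ 0.254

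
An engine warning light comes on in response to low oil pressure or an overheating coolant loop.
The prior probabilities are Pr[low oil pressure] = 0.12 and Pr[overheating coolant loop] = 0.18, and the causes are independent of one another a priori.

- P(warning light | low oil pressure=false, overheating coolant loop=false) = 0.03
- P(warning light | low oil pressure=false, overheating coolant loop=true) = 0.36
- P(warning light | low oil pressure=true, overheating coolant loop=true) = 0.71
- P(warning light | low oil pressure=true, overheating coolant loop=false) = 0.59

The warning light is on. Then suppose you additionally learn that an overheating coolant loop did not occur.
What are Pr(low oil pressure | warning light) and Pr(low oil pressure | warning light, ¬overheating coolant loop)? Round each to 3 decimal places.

Pr(low oil pressure | warning light) ≈ 0.483; Pr(low oil pressure | warning light, ¬overheating coolant loop) ≈ 0.728

Weight on low oil pressure=true, given the evidence: 0.058056 + 0.015336 = 0.073392
The normalizing constant is 0.03*0.88*0.82 + 0.36*0.88*0.18 + 0.59*0.12*0.82 + 0.71*0.12*0.18 = 0.152064
Posterior = 0.073392 / 0.152064 ≈ 0.483

Now also conditioning on overheating coolant loop≠true:
P(warning light | ¬overheating coolant loop) = 0.03·0.88 + 0.59·0.12 = 0.026400 + 0.070800 = 0.097200
The low oil pressure-present share is 0.59·0.12 = 0.070800.
Hence the posterior is 0.070800/0.097200 ≈ 0.728.
Ruling out overheating coolant loop raises the posterior on low oil pressure — the flip side of explaining away.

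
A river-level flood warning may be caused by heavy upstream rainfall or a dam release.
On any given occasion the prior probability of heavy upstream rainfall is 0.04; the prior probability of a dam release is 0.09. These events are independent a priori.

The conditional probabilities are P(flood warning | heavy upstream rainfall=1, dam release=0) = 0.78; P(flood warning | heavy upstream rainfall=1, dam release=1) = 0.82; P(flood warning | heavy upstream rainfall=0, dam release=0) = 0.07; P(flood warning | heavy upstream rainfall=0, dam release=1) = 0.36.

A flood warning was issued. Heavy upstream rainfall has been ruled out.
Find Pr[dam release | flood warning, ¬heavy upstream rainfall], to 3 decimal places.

Pr[dam release | flood warning, ¬heavy upstream rainfall] ≈ 0.337

P(flood warning | ¬heavy upstream rainfall) = 0.07·0.91 + 0.36·0.09 = 0.063700 + 0.032400 = 0.096100
Of this, 0.032400 comes from 0.36·0.09 (the dam release=true cases).
P(dam release | flood warning, ¬heavy upstream rainfall) = 0.032400 / 0.096100 ≈ 0.337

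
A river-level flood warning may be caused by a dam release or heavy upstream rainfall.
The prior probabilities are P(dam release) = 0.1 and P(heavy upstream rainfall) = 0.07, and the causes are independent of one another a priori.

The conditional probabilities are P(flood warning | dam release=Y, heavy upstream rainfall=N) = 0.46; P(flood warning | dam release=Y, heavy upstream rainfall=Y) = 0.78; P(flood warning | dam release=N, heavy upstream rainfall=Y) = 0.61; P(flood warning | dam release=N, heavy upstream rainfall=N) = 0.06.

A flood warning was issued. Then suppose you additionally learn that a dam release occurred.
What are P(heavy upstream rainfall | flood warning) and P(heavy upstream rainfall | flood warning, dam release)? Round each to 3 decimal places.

For the numerator, keep only heavy upstream rainfall=true terms: 0.038430 + 0.005460 = 0.043890
Normalizer over all consistent configurations: 0.06*0.9*0.93 + 0.61*0.9*0.07 + 0.46*0.1*0.93 + 0.78*0.1*0.07 = 0.136890
Posterior = 0.043890 / 0.136890 ≈ 0.321

Now condition on the additional information:
Numerator (weight on configurations with heavy upstream rainfall): 0.78*0.07 = 0.054600
The normalizing constant is 0.46*0.93 + 0.78*0.07 = 0.482400
P(heavy upstream rainfall | flood warning, dam release) = 0.054600/0.482400 ≈ 0.113
Conditioning on dam release lowers the posterior on heavy upstream rainfall: the classic explaining-away effect in a common-effect structure.

P(heavy upstream rainfall | flood warning) ≈ 0.321; P(heavy upstream rainfall | flood warning, dam release) ≈ 0.113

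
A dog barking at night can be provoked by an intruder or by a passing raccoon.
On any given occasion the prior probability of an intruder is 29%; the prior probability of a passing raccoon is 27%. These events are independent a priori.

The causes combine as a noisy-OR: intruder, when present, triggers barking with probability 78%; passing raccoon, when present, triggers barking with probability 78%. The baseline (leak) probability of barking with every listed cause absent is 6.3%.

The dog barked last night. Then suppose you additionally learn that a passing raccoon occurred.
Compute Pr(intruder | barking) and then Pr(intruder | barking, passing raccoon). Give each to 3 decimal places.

Under noisy-OR, P(barking | causes) = 1 − (1−0.063)·∏(1−qᵢ) over the active causes.
P(barking) = 0.063*0.71*0.73 + 0.79386*0.71*0.27 + 0.79386*0.29*0.73 + 0.954649*0.29*0.27 = 0.032653 + 0.152183 + 0.168060 + 0.074749 = 0.427645
Of this, 0.242809 comes from 0.168060 + 0.074749 (the intruder=true cases).
P(intruder | barking) = 0.242809 / 0.427645 ≈ 0.568

Now condition on the additional information:
By total probability over both values of intruder:
  P(barking | passing raccoon) = 0.79386·0.71 + 0.954649·0.29
        = 0.563641 + 0.276848 = 0.840489
Keeping only the intruder-present terms gives 0.276848, so
  P(intruder | barking, passing raccoon) = 0.276848 / 0.840489 ≈ 0.329

Pr(intruder | barking) ≈ 0.568; Pr(intruder | barking, passing raccoon) ≈ 0.329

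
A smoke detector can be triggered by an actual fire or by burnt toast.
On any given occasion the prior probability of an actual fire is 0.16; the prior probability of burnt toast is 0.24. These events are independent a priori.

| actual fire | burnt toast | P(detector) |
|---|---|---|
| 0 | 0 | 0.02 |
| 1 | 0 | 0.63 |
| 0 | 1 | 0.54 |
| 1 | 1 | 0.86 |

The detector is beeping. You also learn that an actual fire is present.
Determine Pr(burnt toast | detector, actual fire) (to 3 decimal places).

Pr(burnt toast | detector, actual fire) ≈ 0.301

Numerator (weight on configurations with burnt toast): 0.86×0.24 = 0.206400
The normalizing constant is 0.63×0.76 + 0.86×0.24 = 0.685200
Posterior = 0.206400 / 0.685200 ≈ 0.301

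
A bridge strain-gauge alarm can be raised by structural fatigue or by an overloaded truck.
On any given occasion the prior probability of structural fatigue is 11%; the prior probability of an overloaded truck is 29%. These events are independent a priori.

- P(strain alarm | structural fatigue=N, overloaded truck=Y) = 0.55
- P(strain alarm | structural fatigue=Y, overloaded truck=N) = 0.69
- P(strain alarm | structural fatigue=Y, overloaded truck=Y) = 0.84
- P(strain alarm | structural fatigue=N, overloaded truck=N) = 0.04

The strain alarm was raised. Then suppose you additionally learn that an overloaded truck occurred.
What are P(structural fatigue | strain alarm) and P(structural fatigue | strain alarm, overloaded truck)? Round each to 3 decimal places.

P(structural fatigue | strain alarm) ≈ 0.325; P(structural fatigue | strain alarm, overloaded truck) ≈ 0.159

By total probability over the 4 (structural fatigue, overloaded truck) configurations:
  P(strain alarm) = 0.04×0.89×0.71 + 0.55×0.89×0.29 + 0.69×0.11×0.71 + 0.84×0.11×0.29
        = 0.025276 + 0.141955 + 0.053889 + 0.026796 = 0.247916
Configurations with structural fatigue contribute 0.080685, so
  P(structural fatigue | strain alarm) = 0.080685 / 0.247916 ≈ 0.325

Now condition on the additional information:
P(strain alarm | overloaded truck) = 0.55·0.89 + 0.84·0.11 = 0.489500 + 0.092400 = 0.581900
Restricting to configurations with structural fatigue present: 0.84·0.11 = 0.092400.
P(structural fatigue | strain alarm, overloaded truck) = 0.092400 / 0.581900 ≈ 0.159
This is intercausal reasoning (explaining away): once overloaded truck accounts for the strain alarm, structural fatigue becomes less likely.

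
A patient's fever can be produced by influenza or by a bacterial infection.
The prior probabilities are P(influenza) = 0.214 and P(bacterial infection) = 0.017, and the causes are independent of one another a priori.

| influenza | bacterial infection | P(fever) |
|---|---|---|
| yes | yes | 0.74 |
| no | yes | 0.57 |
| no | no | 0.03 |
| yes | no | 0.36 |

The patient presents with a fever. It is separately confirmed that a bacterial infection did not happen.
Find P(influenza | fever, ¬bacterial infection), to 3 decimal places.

P(influenza | fever, ¬bacterial infection) ≈ 0.766

Numerator (weight on configurations with influenza): 0.36*0.214 = 0.077040
The normalizing constant is 0.03*0.786 + 0.36*0.214 = 0.100620
P(influenza | fever, ¬bacterial infection) = 0.077040/0.100620 ≈ 0.766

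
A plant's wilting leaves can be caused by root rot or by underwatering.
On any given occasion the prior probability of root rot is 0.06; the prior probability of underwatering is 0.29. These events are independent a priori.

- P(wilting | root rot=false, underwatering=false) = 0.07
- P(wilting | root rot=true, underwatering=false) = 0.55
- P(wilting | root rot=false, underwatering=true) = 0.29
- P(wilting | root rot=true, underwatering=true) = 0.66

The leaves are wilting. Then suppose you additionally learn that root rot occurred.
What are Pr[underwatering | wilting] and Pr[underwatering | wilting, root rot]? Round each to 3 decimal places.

Pr[underwatering | wilting] ≈ 0.563; Pr[underwatering | wilting, root rot] ≈ 0.329

By total probability over the 4 (root rot, underwatering) configurations:
  P(wilting) = 0.07*0.94*0.71 + 0.29*0.94*0.29 + 0.55*0.06*0.71 + 0.66*0.06*0.29
        = 0.046718 + 0.079054 + 0.023430 + 0.011484 = 0.160686
Keeping only the underwatering-present terms gives 0.090538, so
  P(underwatering | wilting) = 0.090538 / 0.160686 ≈ 0.563

Now condition on the additional information:
Numerator (weight on configurations with underwatering): 0.66×0.29 = 0.191400
The normalizing constant is 0.55×0.71 + 0.66×0.29 = 0.581900
P(underwatering | wilting, root rot) = 0.191400/0.581900 ≈ 0.329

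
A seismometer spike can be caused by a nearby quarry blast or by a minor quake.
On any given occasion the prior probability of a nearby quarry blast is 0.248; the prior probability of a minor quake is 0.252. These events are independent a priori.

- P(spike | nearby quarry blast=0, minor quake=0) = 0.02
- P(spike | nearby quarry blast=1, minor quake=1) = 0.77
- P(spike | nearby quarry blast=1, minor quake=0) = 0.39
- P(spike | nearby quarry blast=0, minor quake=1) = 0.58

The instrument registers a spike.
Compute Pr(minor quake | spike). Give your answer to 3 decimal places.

Pr(minor quake | spike) ≈ 0.654

By total probability over the 4 (nearby quarry blast, minor quake) configurations:
  P(spike) = 0.02×0.752×0.748 + 0.58×0.752×0.252 + 0.39×0.248×0.748 + 0.77×0.248×0.252
        = 0.011250 + 0.109912 + 0.072347 + 0.048122 = 0.241631
The terms with minor quake present sum to 0.158034, so
  P(minor quake | spike) = 0.158034 / 0.241631 ≈ 0.654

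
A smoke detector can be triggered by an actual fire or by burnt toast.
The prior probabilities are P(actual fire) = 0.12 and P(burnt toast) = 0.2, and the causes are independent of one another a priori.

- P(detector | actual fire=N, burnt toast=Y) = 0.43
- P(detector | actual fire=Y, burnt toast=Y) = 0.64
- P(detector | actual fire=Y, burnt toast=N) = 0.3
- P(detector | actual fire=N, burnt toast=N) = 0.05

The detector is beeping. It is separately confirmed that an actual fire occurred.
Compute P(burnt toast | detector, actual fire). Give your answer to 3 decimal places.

P(burnt toast | detector, actual fire) ≈ 0.348

By total probability over both values of burnt toast:
  P(detector | actual fire) = 0.3*0.8 + 0.64*0.2
        = 0.240000 + 0.128000 = 0.368000
Configurations with burnt toast contribute 0.128000, so
  P(burnt toast | detector, actual fire) = 0.128000 / 0.368000 ≈ 0.348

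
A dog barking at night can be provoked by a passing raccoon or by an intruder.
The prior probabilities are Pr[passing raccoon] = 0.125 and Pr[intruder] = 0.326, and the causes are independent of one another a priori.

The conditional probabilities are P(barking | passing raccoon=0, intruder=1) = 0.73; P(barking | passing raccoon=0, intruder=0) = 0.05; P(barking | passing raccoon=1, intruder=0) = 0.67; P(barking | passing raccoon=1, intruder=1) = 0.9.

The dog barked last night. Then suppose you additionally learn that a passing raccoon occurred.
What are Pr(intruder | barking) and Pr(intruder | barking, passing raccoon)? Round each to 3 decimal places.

Pr(intruder | barking) ≈ 0.740; Pr(intruder | barking, passing raccoon) ≈ 0.394

Weight on intruder=true, given the evidence: 0.208232 + 0.036675 = 0.244907
Denominator P(barking): 0.05×0.875×0.674 + 0.73×0.875×0.326 + 0.67×0.125×0.674 + 0.9×0.125×0.326 = 0.330843
Posterior = 0.244907 / 0.330843 ≈ 0.740

Now also conditioning on passing raccoon=true:
Sum P(barking|·) weighted by the priors over both values of intruder:
  P(barking | passing raccoon) = 0.67×0.674 + 0.9×0.326
        = 0.451580 + 0.293400 = 0.744980
The terms with intruder present sum to 0.293400, so
  P(intruder | barking, passing raccoon) = 0.293400 / 0.744980 ≈ 0.394
Conditioning on passing raccoon lowers the posterior on intruder: the classic explaining-away effect in a common-effect structure.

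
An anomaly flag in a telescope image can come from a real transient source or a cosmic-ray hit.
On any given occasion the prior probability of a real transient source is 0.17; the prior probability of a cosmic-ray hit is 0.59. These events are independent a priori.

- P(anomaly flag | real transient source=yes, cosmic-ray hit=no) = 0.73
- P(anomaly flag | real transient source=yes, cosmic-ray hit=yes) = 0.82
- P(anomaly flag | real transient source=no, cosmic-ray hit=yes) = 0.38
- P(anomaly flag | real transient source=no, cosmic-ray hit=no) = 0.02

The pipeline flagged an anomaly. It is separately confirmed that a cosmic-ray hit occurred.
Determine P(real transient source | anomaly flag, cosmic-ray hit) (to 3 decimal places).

P(anomaly flag | cosmic-ray hit) = 0.38·0.83 + 0.82·0.17 = 0.315400 + 0.139400 = 0.454800
The real transient source-present share is 0.82·0.17 = 0.139400.
P(real transient source | anomaly flag, cosmic-ray hit) = 0.139400 / 0.454800 ≈ 0.307

P(real transient source | anomaly flag, cosmic-ray hit) ≈ 0.307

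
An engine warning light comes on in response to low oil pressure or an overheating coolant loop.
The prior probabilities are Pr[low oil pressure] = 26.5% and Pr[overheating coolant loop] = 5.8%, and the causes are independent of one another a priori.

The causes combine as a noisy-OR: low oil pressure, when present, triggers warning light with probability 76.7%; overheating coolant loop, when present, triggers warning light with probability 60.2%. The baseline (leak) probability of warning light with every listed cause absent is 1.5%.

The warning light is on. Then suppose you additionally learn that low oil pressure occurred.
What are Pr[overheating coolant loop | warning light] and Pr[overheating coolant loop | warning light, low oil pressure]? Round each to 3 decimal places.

Pr[overheating coolant loop | warning light] ≈ 0.164; Pr[overheating coolant loop | warning light, low oil pressure] ≈ 0.068

Under noisy-OR, P(warning light | causes) = 1 − (1−0.015)·∏(1−qᵢ) over the active causes.
P(warning light) = 0.015·0.735·0.942 + 0.60797·0.735·0.058 + 0.770495·0.265·0.942 + 0.908657·0.265·0.058 = 0.010386 + 0.025918 + 0.192339 + 0.013966 = 0.242609
Restricting to configurations with overheating coolant loop present: 0.025918 + 0.013966 = 0.039884.
So P(overheating coolant loop | warning light) = 0.039884/0.242609 ≈ 0.164.

Now also conditioning on low oil pressure=true:
P(warning light | low oil pressure) = 0.770495·0.942 + 0.908657·0.058 = 0.725806 + 0.052702 = 0.778508
The overheating coolant loop-present share is 0.908657·0.058 = 0.052702.
Hence the posterior is 0.052702/0.778508 ≈ 0.068.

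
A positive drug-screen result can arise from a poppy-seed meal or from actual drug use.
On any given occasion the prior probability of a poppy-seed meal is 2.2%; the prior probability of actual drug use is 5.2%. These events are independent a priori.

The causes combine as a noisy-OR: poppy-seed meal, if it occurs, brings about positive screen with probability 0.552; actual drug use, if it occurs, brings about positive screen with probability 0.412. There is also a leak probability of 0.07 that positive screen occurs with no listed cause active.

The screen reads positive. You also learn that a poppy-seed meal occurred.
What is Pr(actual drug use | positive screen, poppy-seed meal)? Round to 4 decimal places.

Under noisy-OR, P(positive screen | causes) = 1 − (1−0.07)·∏(1−qᵢ) over the active causes.
Numerator (weight on configurations with actual drug use): 0.755016×0.052 = 0.039261
Normalizer over all consistent configurations: 0.58336×0.948 + 0.755016×0.052 = 0.592286
P(actual drug use | positive screen, poppy-seed meal) = 0.039261/0.592286 ≈ 0.0663

Pr(actual drug use | positive screen, poppy-seed meal) ≈ 0.0663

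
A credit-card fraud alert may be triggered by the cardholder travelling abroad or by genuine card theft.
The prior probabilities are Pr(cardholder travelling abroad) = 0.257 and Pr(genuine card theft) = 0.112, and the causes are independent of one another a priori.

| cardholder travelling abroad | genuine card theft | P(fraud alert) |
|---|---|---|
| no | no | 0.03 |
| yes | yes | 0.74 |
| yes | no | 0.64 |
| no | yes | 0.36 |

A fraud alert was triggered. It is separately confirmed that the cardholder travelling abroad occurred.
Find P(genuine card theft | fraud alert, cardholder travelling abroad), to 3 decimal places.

P(genuine card theft | fraud alert, cardholder travelling abroad) ≈ 0.127

For the numerator, keep only genuine card theft=true terms: 0.74×0.112 = 0.082880
Denominator P(fraud alert | cardholder travelling abroad): 0.64×0.888 + 0.74×0.112 = 0.651200
Posterior = 0.082880 / 0.651200 ≈ 0.127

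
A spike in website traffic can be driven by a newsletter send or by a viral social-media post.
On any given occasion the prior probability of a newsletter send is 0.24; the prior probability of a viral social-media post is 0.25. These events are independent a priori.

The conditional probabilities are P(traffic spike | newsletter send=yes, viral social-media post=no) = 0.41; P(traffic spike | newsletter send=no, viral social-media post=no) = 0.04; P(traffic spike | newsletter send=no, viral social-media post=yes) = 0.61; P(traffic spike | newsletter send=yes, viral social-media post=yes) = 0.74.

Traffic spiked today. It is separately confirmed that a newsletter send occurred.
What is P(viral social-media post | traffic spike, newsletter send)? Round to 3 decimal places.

P(traffic spike | newsletter send) = 0.41·0.75 + 0.74·0.25 = 0.307500 + 0.185000 = 0.492500
Of this, 0.185000 comes from 0.74·0.25 (the viral social-media post=true cases).
So P(viral social-media post | traffic spike, newsletter send) = 0.185000/0.492500 ≈ 0.376.

P(viral social-media post | traffic spike, newsletter send) ≈ 0.376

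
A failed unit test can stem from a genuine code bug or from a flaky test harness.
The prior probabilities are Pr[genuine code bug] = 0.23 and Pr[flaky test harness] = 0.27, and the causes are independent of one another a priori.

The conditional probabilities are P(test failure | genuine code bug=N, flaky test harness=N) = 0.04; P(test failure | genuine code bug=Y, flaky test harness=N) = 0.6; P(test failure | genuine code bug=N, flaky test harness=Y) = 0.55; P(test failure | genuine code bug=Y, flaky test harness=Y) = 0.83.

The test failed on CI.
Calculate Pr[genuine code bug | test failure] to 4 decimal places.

Weight on genuine code bug=true, given the evidence: 0.100740 + 0.051543 = 0.152283
Denominator P(test failure): 0.04×0.77×0.73 + 0.55×0.77×0.27 + 0.6×0.23×0.73 + 0.83×0.23×0.27 = 0.289112
Posterior = 0.152283 / 0.289112 ≈ 0.5267

Pr[genuine code bug | test failure] ≈ 0.5267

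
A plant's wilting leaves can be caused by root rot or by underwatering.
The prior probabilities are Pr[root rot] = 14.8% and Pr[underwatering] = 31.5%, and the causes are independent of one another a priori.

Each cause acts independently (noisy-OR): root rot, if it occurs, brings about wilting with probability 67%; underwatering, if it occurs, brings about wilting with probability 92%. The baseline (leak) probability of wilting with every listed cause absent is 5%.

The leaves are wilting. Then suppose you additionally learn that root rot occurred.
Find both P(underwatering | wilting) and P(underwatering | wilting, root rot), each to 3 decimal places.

P(underwatering | wilting) ≈ 0.748; P(underwatering | wilting, root rot) ≈ 0.395

Under noisy-OR, P(wilting | causes) = 1 − (1−0.05)·∏(1−qᵢ) over the active causes.
Sum P(wilting|·) weighted by the priors over the 4 (root rot, underwatering) configurations:
  P(wilting) = 0.05·0.852·0.685 + 0.924·0.852·0.315 + 0.6865·0.148·0.685 + 0.97492·0.148·0.315
        = 0.029181 + 0.247983 + 0.069597 + 0.045451 = 0.392212
Keeping only the underwatering-present terms gives 0.293434, so
  P(underwatering | wilting) = 0.293434 / 0.392212 ≈ 0.748

Now condition on the additional information:
Enumerate both values of underwatering and weight by the priors:
  P(wilting | root rot) = 0.6865×0.685 + 0.97492×0.315
        = 0.470253 + 0.307100 = 0.777353
Configurations with underwatering contribute 0.307100, so
  P(underwatering | wilting, root rot) = 0.307100 / 0.777353 ≈ 0.395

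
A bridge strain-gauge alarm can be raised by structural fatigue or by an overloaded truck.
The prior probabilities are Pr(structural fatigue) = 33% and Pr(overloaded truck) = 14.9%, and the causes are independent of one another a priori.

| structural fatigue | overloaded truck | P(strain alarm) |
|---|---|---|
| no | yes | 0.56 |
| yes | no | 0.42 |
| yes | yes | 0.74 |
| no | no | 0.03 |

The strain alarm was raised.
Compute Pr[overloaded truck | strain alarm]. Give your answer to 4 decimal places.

By total probability over the 4 (structural fatigue, overloaded truck) configurations:
  P(strain alarm) = 0.03·0.67·0.851 + 0.56·0.67·0.149 + 0.42·0.33·0.851 + 0.74·0.33·0.149
        = 0.017105 + 0.055905 + 0.117949 + 0.036386 = 0.227345
The terms with overloaded truck present sum to 0.092291, so
  P(overloaded truck | strain alarm) = 0.092291 / 0.227345 ≈ 0.4060

Pr[overloaded truck | strain alarm] ≈ 0.4060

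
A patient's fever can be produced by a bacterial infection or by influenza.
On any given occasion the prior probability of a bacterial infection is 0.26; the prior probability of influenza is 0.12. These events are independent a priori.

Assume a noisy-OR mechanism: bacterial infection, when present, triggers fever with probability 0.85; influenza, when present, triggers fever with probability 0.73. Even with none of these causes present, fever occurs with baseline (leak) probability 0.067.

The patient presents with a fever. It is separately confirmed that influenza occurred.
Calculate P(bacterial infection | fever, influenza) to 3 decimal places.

Under noisy-OR, P(fever | causes) = 1 − (1−0.067)·∏(1−qᵢ) over the active causes.
P(fever | influenza) = 0.74809×0.74 + 0.962213×0.26 = 0.553587 + 0.250175 = 0.803762
Restricting to configurations with bacterial infection present: 0.962213×0.26 = 0.250175.
Hence the posterior is 0.250175/0.803762 ≈ 0.311.

P(bacterial infection | fever, influenza) ≈ 0.311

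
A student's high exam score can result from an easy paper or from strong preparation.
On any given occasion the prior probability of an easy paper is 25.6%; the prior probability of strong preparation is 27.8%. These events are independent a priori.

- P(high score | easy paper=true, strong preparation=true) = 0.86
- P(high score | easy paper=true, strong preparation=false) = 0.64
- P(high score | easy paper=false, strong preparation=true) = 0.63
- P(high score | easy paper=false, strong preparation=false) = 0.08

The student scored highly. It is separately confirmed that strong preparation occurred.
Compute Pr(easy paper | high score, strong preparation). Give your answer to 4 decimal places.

Pr(easy paper | high score, strong preparation) ≈ 0.3196

By total probability over both values of easy paper:
  P(high score | strong preparation) = 0.63·0.744 + 0.86·0.256
        = 0.468720 + 0.220160 = 0.688880
The terms with easy paper present sum to 0.220160, so
  P(easy paper | high score, strong preparation) = 0.220160 / 0.688880 ≈ 0.3196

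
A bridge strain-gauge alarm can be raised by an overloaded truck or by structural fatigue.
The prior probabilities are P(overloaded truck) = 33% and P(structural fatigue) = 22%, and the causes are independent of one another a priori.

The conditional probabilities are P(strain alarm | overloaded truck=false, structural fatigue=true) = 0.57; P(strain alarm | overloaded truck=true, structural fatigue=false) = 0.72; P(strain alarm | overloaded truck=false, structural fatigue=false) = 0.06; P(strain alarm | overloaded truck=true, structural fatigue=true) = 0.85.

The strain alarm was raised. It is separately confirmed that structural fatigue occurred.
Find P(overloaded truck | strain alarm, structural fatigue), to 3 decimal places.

P(strain alarm | structural fatigue) = 0.57·0.67 + 0.85·0.33 = 0.381900 + 0.280500 = 0.662400
Restricting to configurations with overloaded truck present: 0.85·0.33 = 0.280500.
So P(overloaded truck | strain alarm, structural fatigue) = 0.280500/0.662400 ≈ 0.423.

P(overloaded truck | strain alarm, structural fatigue) ≈ 0.423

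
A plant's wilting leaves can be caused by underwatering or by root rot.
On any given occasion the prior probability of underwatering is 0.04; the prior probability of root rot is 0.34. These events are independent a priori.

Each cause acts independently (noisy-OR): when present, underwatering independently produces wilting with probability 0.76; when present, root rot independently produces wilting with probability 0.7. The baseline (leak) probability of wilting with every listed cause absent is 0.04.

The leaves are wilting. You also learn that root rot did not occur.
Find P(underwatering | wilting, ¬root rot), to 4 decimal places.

P(underwatering | wilting, ¬root rot) ≈ 0.4450

Under noisy-OR, P(wilting | causes) = 1 − (1−0.04)·∏(1−qᵢ) over the active causes.
For the numerator, keep only underwatering=true terms: 0.7696×0.04 = 0.030784
Denominator P(wilting | ¬root rot): 0.04×0.96 + 0.7696×0.04 = 0.069184
Posterior = 0.030784 / 0.069184 ≈ 0.4450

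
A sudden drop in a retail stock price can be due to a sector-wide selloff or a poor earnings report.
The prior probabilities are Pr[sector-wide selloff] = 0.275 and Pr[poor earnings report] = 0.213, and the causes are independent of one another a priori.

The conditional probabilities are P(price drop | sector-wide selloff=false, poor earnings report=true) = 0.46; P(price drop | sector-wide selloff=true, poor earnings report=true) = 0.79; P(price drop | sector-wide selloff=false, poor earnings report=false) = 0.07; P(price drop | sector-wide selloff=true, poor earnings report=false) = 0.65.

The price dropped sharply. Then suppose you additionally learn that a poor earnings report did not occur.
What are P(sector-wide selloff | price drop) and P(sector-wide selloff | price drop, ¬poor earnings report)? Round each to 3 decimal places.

P(sector-wide selloff | price drop) ≈ 0.628; P(sector-wide selloff | price drop, ¬poor earnings report) ≈ 0.779

Enumerate the 4 (sector-wide selloff, poor earnings report) configurations and weight by the priors:
  P(price drop) = 0.07*0.725*0.787 + 0.46*0.725*0.213 + 0.65*0.275*0.787 + 0.79*0.275*0.213
        = 0.039940 + 0.071036 + 0.140676 + 0.046274 = 0.297926
The terms with sector-wide selloff present sum to 0.186950, so
  P(sector-wide selloff | price drop) = 0.186950 / 0.297926 ≈ 0.628

Now condition on the additional information:
For the numerator, keep only sector-wide selloff=true terms: 0.65×0.275 = 0.178750
Denominator P(price drop | ¬poor earnings report): 0.07×0.725 + 0.65×0.275 = 0.229500
P(sector-wide selloff | price drop, ¬poor earnings report) = 0.178750/0.229500 ≈ 0.779
Ruling out poor earnings report raises the posterior on sector-wide selloff — the flip side of explaining away.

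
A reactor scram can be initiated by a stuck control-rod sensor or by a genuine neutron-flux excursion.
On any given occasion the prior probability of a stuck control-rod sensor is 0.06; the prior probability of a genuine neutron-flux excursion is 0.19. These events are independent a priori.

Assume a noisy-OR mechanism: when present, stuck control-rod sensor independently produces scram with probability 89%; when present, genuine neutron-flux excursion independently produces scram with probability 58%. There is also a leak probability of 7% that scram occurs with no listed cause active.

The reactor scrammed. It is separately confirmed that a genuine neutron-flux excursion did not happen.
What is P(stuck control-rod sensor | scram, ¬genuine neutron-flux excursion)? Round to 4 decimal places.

P(stuck control-rod sensor | scram, ¬genuine neutron-flux excursion) ≈ 0.4501

Under noisy-OR, P(scram | causes) = 1 − (1−0.07)·∏(1−qᵢ) over the active causes.
By total probability over both values of stuck control-rod sensor:
  P(scram | ¬genuine neutron-flux excursion) = 0.07*0.94 + 0.8977*0.06
        = 0.065800 + 0.053862 = 0.119662
The terms with stuck control-rod sensor present sum to 0.053862, so
  P(stuck control-rod sensor | scram, ¬genuine neutron-flux excursion) = 0.053862 / 0.119662 ≈ 0.4501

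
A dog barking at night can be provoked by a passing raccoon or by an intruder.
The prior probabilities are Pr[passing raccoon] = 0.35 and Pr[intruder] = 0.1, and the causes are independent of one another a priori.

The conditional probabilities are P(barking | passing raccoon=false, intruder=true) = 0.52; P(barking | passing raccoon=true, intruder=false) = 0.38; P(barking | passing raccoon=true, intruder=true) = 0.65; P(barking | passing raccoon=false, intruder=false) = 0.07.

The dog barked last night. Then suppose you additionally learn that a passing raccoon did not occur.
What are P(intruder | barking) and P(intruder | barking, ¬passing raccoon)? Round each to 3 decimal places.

P(intruder | barking) ≈ 0.260; P(intruder | barking, ¬passing raccoon) ≈ 0.452

Enumerate the 4 (passing raccoon, intruder) configurations and weight by the priors:
  P(barking) = 0.07*0.65*0.9 + 0.52*0.65*0.1 + 0.38*0.35*0.9 + 0.65*0.35*0.1
        = 0.040950 + 0.033800 + 0.119700 + 0.022750 = 0.217200
Keeping only the intruder-present terms gives 0.056550, so
  P(intruder | barking) = 0.056550 / 0.217200 ≈ 0.260

Now also conditioning on passing raccoon≠true:
Weight on intruder=true, given the evidence: 0.52×0.1 = 0.052000
Denominator P(barking | ¬passing raccoon): 0.07×0.9 + 0.52×0.1 = 0.115000
P(intruder | barking, ¬passing raccoon) = 0.052000/0.115000 ≈ 0.452
With passing raccoon excluded, intruder must carry more of the explanatory weight for the barking.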